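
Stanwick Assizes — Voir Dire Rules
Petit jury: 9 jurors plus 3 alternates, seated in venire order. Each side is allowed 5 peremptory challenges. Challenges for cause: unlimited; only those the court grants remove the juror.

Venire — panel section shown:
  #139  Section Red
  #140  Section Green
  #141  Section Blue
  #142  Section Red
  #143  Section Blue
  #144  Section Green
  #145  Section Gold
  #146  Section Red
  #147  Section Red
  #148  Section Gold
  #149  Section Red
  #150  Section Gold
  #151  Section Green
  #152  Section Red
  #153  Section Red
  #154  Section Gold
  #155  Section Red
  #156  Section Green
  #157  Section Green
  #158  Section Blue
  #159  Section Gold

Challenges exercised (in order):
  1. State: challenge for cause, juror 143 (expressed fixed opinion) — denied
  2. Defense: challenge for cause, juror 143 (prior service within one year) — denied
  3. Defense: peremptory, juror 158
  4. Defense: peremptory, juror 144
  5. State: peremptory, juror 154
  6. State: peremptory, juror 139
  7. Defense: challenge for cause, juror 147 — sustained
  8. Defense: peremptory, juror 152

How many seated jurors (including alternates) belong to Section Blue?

Removed: #139, #144, #147, #152, #154, #158.
Seated (12 incl. alternates): #140, #141, #142, #143, #145, #146, #148, #149, #150, #151, #153, #155.
Of those, in Section Blue: #141, #143 → 2.

2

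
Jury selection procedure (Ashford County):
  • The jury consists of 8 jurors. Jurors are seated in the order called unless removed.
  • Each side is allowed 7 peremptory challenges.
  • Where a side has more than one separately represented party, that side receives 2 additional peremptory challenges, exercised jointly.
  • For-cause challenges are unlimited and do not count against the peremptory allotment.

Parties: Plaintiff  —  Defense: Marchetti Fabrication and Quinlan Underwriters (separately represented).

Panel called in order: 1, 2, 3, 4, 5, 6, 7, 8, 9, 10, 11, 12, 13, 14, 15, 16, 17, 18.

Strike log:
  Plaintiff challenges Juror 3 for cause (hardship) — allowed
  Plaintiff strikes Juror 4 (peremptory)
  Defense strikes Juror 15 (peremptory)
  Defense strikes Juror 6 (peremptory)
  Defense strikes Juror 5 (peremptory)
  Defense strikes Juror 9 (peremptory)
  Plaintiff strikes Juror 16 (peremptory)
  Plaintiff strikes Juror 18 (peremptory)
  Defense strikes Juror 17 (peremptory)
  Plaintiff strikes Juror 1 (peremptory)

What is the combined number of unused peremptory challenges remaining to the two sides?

Plaintiff allotment: 7. Defense allotment: 7 base + 2 multi-party = 9.
Plaintiff peremptories used: #4, #16, #18, #1 — 4 (the for-cause on #3 doesn't count).
Defense peremptories used: #15, #6, #5, #9, #17 — 5.
Remaining: (7 − 4) + (9 − 5) = 7.

7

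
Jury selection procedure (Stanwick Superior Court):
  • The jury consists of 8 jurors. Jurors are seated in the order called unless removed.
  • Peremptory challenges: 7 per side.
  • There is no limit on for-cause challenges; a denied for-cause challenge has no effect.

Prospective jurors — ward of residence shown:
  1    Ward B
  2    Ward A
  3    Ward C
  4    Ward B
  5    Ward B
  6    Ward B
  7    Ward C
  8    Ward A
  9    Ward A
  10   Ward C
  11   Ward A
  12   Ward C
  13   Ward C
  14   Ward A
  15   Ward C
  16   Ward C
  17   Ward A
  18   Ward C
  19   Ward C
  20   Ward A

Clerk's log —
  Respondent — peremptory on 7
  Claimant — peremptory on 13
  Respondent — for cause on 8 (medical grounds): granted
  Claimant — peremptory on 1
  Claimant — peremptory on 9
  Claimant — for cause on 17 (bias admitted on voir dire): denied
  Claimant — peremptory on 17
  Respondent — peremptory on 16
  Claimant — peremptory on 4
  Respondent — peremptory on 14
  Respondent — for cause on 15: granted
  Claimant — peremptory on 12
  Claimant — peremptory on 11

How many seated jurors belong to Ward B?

Removed: #1, #4, #7, #8, #9, #11, #12, #13, #14, #15, #16, #17.
Seated jurors 1–8: #2, #3, #5, #6, #10, #18, #19, #20.
Of those, in Ward B: #5, #6 → 2.

2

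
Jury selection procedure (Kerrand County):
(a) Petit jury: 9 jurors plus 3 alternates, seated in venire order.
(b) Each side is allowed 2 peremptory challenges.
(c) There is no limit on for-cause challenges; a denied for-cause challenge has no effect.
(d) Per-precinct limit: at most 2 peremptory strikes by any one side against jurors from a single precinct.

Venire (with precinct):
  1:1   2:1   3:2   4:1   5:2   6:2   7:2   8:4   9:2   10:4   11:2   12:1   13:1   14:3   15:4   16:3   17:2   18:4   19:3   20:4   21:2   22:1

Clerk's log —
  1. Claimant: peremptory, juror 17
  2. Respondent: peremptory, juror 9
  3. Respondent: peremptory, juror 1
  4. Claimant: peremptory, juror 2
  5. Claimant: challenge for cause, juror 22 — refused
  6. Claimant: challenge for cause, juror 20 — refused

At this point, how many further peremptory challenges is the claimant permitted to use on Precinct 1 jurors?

Claimant peremptories so far: #17, #2 — 2 of 2 used, 0 left overall.
Against Precinct 1: #2 — 1 used; per-precinct cap 2 leaves 1.
Binding limit: min(0, 1) = 0.

0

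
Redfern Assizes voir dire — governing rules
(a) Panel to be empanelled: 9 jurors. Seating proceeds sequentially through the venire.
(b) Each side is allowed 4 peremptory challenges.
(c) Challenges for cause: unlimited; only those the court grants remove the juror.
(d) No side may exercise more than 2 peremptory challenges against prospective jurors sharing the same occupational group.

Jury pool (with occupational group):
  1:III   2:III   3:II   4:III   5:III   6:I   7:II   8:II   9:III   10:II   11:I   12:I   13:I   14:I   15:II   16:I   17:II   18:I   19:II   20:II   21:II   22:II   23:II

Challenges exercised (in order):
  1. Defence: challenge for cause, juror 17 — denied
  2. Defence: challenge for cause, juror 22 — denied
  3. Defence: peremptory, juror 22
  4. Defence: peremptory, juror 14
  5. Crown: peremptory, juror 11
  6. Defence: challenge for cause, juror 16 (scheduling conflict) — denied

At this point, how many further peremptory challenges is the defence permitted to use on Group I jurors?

Defence peremptories so far: #22, #14 — 2 of 4 used, 2 left overall.
Against Group I: #14 — 1 used; per-group cap 2 leaves 1.
Binding limit: min(2, 1) = 1.

1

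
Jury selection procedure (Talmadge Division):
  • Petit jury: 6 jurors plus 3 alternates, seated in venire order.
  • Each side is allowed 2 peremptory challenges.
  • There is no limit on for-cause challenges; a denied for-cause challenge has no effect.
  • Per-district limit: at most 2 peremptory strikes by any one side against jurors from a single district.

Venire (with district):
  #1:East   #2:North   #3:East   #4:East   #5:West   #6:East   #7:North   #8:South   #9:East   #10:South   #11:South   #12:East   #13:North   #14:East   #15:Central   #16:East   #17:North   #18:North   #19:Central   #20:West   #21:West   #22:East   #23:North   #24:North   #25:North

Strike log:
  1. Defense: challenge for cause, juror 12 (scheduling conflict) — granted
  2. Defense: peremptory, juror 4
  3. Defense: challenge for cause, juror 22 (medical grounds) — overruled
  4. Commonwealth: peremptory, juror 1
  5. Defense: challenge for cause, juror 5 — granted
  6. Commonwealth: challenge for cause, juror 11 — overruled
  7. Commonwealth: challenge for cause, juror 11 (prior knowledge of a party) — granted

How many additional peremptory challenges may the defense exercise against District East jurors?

1

Defense peremptories so far: #4 — 1 of 2 used, 1 left overall.
Against District East: #4 — 1 used; per-district cap 2 leaves 1.
Binding limit: min(1, 1) = 1.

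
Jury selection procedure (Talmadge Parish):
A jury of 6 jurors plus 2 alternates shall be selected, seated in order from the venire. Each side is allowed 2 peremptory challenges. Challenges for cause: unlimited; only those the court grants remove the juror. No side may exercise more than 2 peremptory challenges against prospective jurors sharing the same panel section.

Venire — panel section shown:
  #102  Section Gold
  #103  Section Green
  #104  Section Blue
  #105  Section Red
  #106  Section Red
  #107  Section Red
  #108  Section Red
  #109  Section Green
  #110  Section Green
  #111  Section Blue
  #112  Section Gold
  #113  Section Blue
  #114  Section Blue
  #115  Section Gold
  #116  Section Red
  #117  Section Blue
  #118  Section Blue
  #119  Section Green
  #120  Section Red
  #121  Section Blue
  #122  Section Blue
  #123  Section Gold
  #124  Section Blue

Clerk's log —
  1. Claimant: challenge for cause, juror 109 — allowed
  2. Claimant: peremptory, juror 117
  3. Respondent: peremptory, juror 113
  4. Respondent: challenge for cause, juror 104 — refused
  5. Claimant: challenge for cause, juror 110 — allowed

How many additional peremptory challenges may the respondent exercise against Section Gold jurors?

1

Respondent peremptories so far: #113 — 1 of 2 used, 1 left overall.
Against Section Gold: none yet — per-section cap 2 leaves 2.
Binding limit: min(1, 2) = 1.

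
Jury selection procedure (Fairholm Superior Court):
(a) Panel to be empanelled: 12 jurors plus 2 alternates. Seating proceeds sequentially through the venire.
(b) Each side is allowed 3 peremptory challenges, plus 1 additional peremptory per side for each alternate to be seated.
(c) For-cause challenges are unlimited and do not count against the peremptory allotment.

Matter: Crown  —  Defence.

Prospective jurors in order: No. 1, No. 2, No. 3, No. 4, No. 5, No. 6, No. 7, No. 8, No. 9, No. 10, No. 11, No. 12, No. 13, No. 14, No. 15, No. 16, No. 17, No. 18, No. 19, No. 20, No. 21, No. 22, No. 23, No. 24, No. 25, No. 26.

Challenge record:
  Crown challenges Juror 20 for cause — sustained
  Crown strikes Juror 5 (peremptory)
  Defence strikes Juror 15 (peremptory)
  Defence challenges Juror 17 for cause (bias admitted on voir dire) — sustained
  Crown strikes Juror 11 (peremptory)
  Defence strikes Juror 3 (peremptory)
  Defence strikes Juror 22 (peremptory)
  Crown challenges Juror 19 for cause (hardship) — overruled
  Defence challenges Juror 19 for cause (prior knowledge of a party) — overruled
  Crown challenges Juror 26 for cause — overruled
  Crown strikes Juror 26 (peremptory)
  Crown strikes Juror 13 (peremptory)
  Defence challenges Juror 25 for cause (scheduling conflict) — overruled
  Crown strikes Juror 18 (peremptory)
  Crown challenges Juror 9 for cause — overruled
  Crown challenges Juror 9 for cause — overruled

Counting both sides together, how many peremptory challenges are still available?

Crown allotment: 3 base + 1 × 2 alternates = 5. Defence allotment: 3 base + 1 × 2 alternates = 5.
Crown peremptories used: #5, #11, #26, #13, #18 — 5 (for-cause on #20, #19, #26, #9, #9 don't count).
Defence peremptories used: #15, #3, #22 — 3 (for-cause on #17, #19, #25 don't count).
Remaining: (5 − 5) + (5 − 3) = 2.

2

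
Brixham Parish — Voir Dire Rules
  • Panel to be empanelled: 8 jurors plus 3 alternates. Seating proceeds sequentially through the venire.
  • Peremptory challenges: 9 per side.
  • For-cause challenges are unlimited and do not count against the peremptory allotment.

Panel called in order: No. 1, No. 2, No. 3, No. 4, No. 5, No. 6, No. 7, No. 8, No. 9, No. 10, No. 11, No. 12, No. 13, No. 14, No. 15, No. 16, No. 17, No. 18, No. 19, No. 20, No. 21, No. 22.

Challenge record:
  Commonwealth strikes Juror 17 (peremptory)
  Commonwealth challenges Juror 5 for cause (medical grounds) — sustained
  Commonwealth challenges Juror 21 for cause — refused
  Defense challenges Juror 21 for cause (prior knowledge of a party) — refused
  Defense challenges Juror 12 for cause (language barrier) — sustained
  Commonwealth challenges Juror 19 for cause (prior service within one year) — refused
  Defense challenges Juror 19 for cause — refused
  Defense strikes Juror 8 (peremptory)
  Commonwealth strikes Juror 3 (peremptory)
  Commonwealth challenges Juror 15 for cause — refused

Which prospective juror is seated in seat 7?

Removed: #3, #5, #8, #12, #17. (#15, #19, #21 stay — for-cause denied.)
Seating in order: seats 1–8 → #1, #2, #4, #6, #7, #9, #10, #11; alternates → #13, #14, #15.
So seat 7 is #10.

10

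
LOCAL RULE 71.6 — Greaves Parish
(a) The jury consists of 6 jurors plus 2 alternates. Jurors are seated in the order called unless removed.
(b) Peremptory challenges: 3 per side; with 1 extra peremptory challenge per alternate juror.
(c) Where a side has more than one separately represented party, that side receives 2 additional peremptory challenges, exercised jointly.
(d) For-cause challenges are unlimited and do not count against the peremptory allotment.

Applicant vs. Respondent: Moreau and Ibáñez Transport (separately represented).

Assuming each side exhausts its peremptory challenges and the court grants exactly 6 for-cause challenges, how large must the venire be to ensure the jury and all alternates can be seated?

Seats to fill: 6 + 2 alternates = 8.
Peremptories — Applicant: 3 + 1×2 = 5; Respondent: 3 + 1×2 + 2 = 7; total 12.
For-cause removals: 6.
Minimum venire: 8 + 12 + 6 = 26.

26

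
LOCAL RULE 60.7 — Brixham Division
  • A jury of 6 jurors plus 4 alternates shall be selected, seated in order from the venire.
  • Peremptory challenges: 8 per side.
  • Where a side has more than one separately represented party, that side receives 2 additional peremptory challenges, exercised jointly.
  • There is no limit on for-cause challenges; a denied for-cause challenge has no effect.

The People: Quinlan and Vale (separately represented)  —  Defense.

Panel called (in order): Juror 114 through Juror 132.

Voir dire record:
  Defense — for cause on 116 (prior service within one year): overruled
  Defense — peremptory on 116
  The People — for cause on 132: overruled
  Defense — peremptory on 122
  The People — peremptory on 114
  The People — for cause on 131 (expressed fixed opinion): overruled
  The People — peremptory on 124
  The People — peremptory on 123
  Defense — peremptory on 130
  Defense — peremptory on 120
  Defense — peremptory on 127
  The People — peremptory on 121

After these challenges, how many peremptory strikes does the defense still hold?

3

Defense allotment: 8.
Defense peremptories used: #116, #122, #130, #120, #127 — 5 (the for-cause on #116 doesn't count).
Remaining: 8 − 5 = 3.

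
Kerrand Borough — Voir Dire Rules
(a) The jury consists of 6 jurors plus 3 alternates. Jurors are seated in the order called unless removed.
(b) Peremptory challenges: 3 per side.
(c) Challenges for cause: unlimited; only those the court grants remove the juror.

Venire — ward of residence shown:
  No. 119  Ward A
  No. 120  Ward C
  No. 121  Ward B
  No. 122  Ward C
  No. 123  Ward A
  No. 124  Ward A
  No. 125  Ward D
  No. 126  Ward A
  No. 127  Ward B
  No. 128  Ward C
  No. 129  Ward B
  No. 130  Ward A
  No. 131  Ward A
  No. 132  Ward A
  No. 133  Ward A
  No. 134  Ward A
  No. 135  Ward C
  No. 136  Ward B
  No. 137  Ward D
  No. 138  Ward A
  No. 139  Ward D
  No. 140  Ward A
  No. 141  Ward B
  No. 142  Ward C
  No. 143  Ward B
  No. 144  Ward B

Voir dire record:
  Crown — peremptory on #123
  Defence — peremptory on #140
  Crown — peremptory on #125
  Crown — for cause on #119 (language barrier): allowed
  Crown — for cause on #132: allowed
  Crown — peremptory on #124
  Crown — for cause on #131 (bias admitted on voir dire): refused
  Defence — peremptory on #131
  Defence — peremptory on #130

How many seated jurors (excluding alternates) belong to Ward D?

Removed: #119, #123, #124, #125, #130, #131, #132, #140.
Seated jurors 1–6: #120, #121, #122, #126, #127, #128 (alternates #129, #133, #134 not counted).
None of those are in Ward D → 0.

0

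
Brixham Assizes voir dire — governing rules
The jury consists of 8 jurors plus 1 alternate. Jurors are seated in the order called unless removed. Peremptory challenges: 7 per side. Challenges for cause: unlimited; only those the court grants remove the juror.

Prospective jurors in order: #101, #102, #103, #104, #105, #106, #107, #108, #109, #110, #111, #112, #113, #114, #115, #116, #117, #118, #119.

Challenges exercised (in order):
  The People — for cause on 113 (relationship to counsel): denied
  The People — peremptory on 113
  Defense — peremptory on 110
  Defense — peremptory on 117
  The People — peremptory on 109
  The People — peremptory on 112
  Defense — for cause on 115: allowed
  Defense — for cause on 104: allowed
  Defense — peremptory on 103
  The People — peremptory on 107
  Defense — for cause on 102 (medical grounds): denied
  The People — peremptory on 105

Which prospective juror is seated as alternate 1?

Removed: #103, #104, #105, #107, #109, #110, #112, #113, #115, #117. (#102 stays — for-cause denied.)
Seating in order: seats 1–8 → #101, #102, #106, #108, #111, #114, #116, #118; alternates → #119.
So alternate 1 is #119.

119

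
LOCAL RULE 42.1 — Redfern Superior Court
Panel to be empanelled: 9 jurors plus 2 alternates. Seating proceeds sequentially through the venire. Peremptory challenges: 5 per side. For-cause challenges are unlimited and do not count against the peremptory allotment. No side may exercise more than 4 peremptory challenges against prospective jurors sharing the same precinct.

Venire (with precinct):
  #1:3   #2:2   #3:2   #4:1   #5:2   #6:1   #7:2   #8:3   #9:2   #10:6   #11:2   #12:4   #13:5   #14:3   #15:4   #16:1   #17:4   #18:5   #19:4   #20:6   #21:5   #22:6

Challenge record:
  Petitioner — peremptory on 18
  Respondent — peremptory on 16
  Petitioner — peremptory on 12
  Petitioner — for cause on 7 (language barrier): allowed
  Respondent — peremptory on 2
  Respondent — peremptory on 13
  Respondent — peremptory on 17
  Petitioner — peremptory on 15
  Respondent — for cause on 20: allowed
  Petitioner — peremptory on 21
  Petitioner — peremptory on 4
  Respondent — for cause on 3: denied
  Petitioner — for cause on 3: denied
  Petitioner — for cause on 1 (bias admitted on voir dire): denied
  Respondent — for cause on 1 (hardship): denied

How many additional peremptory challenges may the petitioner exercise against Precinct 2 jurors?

0

Petitioner peremptories so far: #18, #12, #15, #21, #4 — 5 of 5 used, 0 left overall.
Against Precinct 2: none yet — per-precinct cap 4 leaves 4.
Binding limit: min(0, 4) = 0.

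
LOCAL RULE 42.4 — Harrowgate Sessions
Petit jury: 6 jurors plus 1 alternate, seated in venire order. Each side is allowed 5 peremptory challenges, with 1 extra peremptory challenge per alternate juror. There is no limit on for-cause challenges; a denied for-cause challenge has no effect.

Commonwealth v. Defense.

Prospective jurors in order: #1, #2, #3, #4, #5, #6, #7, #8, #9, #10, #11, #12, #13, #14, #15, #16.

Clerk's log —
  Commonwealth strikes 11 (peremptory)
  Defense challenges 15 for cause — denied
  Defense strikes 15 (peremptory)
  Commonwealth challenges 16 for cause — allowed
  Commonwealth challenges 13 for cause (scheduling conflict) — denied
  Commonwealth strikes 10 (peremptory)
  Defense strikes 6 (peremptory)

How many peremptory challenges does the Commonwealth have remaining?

4

Commonwealth allotment: 5 base + 1 × 1 alternate = 6.
Commonwealth peremptories used: #11, #10 — 2 (for-cause on #16, #13 don't count).
Remaining: 6 − 2 = 4.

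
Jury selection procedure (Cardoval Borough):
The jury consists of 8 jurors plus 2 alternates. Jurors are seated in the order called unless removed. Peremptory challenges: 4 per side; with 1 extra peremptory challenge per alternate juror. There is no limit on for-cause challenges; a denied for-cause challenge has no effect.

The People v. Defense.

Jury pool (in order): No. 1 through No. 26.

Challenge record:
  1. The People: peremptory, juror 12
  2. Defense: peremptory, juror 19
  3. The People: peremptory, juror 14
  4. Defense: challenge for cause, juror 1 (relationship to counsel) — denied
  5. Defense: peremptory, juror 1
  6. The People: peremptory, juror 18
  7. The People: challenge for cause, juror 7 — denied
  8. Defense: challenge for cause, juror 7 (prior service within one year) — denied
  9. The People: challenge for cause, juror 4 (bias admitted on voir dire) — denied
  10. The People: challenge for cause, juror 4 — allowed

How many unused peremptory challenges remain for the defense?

Defense allotment: 4 base + 1 × 2 alternates = 6.
Defense peremptories used: #19, #1 — 2 (for-cause on #1, #7 don't count).
Remaining: 6 − 2 = 4.

4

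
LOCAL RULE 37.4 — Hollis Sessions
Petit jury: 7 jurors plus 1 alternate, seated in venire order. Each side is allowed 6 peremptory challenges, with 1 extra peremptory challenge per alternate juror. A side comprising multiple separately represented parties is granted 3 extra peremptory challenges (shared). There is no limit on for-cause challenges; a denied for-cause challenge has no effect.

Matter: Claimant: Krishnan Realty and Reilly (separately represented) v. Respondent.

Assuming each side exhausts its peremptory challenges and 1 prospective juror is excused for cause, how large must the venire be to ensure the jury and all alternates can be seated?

Seats to fill: 7 + 1 alternates = 8.
Peremptories — Claimant: 6 + 1×1 + 3 = 10; Respondent: 6 + 1×1 = 7; total 17.
For-cause removals: 1.
Minimum venire: 8 + 17 + 1 = 26.

26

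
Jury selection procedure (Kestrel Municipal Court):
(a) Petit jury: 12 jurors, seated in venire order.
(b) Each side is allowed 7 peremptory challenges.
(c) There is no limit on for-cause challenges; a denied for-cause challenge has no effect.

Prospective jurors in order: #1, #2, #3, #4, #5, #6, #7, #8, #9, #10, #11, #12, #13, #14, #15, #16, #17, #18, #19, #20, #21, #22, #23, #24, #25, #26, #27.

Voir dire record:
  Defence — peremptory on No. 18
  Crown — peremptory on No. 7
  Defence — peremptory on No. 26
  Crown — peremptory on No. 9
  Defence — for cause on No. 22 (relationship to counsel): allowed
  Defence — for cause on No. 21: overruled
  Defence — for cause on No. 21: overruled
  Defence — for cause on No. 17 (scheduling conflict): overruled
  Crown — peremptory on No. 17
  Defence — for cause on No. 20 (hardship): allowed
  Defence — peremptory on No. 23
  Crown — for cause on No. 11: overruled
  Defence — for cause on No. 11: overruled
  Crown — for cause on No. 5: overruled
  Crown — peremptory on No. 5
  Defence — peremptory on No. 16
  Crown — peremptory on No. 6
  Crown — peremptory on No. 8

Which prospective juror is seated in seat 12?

Removed: #5, #6, #7, #8, #9, #16, #17, #18, #20, #22, #23, #26. (#11, #21 stay — for-cause denied.)
Seating in order: seats 1–12 → #1, #2, #3, #4, #10, #11, #12, #13, #14, #15, #19, #21.
So seat 12 is #21.

21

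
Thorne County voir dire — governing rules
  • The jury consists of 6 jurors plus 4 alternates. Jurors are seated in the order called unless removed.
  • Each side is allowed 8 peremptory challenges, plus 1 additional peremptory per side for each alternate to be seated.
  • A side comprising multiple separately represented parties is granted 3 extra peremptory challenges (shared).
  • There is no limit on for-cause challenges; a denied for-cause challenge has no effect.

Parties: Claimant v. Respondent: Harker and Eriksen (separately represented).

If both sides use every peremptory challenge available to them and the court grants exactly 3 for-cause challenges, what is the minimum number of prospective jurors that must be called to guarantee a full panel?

Seats to fill: 6 + 4 alternates = 10.
Peremptories — Claimant: 8 + 1×4 = 12; Respondent: 8 + 1×4 + 3 = 15; total 27.
For-cause removals: 3.
Minimum venire: 10 + 27 + 3 = 40.

40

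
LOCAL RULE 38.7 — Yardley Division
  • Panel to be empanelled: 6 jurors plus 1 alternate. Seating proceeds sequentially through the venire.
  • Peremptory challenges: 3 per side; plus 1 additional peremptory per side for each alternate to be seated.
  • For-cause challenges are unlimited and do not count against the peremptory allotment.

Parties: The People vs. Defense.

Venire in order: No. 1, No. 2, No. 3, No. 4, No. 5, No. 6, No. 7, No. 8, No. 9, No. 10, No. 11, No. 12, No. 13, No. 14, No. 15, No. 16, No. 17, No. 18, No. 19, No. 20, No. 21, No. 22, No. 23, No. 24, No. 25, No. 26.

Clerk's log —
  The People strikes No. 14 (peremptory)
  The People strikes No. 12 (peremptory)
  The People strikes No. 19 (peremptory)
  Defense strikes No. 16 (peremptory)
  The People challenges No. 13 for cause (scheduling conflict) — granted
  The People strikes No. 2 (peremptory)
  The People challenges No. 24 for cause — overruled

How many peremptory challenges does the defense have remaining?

3

Defense allotment: 3 base + 1 × 1 alternate = 4.
Defense peremptories used: #16 — 1.
Remaining: 4 − 1 = 3.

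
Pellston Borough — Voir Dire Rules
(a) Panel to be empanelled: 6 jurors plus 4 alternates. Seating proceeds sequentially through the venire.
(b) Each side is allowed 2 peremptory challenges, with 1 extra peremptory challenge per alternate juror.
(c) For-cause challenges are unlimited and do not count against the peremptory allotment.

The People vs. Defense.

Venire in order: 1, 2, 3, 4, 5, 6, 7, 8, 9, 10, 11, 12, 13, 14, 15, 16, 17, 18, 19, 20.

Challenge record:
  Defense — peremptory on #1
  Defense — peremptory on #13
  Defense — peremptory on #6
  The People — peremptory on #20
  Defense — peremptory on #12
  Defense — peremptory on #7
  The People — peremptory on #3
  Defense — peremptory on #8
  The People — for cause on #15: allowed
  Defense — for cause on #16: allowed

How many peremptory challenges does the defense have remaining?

Defense allotment: 2 base + 1 × 4 alternates = 6.
Defense peremptories used: #1, #13, #6, #12, #7, #8 — 6 (the for-cause on #16 doesn't count).
Remaining: 6 − 6 = 0.

0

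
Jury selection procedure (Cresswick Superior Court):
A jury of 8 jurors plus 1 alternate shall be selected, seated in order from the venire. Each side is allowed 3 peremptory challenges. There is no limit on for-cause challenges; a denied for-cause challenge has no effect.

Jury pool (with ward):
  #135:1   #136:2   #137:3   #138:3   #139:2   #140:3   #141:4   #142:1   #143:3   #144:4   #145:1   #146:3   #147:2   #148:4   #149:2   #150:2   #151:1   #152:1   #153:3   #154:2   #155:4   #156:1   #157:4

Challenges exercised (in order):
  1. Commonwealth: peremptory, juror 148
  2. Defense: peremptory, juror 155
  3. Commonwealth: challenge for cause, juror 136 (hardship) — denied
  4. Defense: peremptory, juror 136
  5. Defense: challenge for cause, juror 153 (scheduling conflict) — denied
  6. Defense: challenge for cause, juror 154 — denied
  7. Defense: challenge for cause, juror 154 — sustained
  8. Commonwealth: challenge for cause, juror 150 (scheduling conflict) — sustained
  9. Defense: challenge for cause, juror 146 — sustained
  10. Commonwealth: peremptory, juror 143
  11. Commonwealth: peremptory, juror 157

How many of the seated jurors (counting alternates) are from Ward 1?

Removed: #136, #143, #146, #148, #150, #154, #155, #157.
Seated (9 incl. alternates): #135, #137, #138, #139, #140, #141, #142, #144, #145.
Of those, in Ward 1: #135, #142, #145 → 3.

3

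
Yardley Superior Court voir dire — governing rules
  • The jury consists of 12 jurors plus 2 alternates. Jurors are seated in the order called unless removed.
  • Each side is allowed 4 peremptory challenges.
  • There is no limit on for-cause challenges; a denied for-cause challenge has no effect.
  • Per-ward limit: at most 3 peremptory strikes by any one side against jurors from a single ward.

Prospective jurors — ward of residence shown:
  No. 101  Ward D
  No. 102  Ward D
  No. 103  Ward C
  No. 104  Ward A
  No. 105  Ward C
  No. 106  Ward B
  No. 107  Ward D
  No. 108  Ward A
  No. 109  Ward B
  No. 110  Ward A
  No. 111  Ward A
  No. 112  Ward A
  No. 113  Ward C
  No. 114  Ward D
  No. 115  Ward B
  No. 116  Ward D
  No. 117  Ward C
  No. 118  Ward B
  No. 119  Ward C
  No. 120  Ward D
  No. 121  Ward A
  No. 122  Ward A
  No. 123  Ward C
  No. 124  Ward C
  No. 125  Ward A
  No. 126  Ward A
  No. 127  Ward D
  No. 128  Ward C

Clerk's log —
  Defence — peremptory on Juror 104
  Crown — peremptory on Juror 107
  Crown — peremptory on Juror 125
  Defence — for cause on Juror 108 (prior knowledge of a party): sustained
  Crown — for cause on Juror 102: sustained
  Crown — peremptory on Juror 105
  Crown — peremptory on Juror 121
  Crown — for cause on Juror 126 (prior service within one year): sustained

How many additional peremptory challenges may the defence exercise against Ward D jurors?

3

Defence peremptories so far: #104 — 1 of 4 used, 3 left overall.
Against Ward D: none yet — per-ward cap 3 leaves 3.
Binding limit: min(3, 3) = 3.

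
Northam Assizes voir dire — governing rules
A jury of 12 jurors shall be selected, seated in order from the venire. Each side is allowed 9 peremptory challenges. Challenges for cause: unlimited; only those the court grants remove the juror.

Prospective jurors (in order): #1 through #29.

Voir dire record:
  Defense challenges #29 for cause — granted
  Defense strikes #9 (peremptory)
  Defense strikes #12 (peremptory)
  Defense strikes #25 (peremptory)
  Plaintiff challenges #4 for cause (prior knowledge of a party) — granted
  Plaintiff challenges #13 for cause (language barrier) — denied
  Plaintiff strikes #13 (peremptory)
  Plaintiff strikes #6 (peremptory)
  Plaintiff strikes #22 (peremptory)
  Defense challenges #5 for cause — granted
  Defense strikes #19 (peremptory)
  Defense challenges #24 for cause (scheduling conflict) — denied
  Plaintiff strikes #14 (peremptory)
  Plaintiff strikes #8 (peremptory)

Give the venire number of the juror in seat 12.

21

Removed: #4, #5, #6, #8, #9, #12, #13, #14, #19, #22, #25, #29. (#24 stays — for-cause denied.)
Filling seats in venire order through position 12: #1, #2, #3, #7, #10, #11, #15, #16, #17, #18, #20, #21.
So seat 12 is #21.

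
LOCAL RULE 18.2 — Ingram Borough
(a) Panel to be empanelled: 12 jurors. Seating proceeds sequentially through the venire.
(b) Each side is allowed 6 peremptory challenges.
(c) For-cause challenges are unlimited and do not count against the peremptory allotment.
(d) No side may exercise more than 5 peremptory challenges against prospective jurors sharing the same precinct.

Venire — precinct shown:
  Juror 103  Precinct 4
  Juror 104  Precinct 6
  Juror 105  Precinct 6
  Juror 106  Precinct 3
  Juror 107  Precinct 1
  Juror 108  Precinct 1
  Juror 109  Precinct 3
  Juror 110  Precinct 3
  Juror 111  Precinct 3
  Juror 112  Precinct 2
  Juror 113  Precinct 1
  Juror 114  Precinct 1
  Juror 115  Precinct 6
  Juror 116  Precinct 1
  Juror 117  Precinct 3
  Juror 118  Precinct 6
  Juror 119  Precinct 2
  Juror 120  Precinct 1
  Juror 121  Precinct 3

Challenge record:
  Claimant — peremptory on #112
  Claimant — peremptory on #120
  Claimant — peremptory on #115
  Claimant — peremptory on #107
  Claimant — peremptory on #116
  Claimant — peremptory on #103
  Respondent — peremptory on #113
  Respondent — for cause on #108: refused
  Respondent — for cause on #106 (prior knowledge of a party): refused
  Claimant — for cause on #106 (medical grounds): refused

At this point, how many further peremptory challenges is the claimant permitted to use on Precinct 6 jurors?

0

Claimant peremptories so far: #112, #120, #115, #107, #116, #103 — 6 of 6 used, 0 left overall.
Against Precinct 6: #115 — 1 used; per-precinct cap 5 leaves 4.
Binding limit: min(0, 4) = 0.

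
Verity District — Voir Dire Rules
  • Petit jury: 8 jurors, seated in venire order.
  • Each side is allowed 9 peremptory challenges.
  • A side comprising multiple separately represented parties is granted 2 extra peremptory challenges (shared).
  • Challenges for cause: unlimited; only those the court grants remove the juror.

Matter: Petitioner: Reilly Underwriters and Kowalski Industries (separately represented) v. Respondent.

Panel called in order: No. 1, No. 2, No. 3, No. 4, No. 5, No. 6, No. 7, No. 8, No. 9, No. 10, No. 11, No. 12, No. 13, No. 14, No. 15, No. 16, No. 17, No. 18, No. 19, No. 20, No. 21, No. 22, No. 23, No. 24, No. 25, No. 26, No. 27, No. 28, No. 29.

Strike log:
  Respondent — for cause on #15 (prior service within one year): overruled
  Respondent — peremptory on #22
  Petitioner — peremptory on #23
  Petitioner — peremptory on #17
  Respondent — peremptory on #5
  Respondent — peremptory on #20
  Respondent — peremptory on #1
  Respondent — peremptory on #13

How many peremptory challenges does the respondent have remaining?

4

Respondent allotment: 9.
Respondent peremptories used: #22, #5, #20, #1, #13 — 5 (the for-cause on #15 doesn't count).
Remaining: 9 − 5 = 4.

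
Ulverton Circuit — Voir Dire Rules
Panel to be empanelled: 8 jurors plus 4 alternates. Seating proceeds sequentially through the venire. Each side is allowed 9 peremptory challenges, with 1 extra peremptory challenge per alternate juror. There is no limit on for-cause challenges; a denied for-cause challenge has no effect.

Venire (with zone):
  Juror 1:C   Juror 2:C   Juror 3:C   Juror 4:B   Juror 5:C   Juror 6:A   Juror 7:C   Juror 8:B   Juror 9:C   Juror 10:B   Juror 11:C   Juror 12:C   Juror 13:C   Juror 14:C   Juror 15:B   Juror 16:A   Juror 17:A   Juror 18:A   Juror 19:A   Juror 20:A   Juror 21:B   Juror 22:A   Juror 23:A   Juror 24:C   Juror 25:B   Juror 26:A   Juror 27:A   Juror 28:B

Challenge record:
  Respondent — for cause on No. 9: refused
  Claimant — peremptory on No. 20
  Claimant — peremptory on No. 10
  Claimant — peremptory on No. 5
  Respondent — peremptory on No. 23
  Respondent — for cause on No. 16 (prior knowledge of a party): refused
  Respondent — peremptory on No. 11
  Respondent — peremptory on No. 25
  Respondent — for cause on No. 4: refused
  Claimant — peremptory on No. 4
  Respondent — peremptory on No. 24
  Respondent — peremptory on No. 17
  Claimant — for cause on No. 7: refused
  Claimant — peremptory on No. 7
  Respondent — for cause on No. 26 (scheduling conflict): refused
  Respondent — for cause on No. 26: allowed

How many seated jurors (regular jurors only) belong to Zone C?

Removed: #4, #5, #7, #10, #11, #17, #20, #23, #24, #25, #26.
Seated jurors 1–8: #1, #2, #3, #6, #8, #9, #12, #13 (alternates #14, #15, #16, #18 not counted).
Of those, in Zone C: #1, #2, #3, #9, #12, #13 → 6.

6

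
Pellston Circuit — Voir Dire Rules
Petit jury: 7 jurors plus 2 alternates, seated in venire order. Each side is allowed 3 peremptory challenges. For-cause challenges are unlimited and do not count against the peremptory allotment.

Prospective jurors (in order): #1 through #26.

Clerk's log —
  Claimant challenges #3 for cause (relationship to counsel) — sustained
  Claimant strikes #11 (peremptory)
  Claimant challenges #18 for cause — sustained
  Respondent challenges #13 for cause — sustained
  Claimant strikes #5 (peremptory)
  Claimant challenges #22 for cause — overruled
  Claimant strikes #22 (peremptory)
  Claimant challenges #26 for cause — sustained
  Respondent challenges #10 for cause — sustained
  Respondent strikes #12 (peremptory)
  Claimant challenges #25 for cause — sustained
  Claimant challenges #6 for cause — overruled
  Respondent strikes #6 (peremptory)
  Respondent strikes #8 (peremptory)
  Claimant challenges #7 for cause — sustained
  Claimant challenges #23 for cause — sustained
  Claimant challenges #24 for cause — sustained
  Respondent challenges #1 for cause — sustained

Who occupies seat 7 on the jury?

17

Removed: #1, #3, #5, #6, #7, #8, #10, #11, #12, #13, #18, #22, #23, #24, #25, #26.
Seating in order: seats 1–7 → #2, #4, #9, #14, #15, #16, #17; alternates → #19, #20.
So seat 7 is #17.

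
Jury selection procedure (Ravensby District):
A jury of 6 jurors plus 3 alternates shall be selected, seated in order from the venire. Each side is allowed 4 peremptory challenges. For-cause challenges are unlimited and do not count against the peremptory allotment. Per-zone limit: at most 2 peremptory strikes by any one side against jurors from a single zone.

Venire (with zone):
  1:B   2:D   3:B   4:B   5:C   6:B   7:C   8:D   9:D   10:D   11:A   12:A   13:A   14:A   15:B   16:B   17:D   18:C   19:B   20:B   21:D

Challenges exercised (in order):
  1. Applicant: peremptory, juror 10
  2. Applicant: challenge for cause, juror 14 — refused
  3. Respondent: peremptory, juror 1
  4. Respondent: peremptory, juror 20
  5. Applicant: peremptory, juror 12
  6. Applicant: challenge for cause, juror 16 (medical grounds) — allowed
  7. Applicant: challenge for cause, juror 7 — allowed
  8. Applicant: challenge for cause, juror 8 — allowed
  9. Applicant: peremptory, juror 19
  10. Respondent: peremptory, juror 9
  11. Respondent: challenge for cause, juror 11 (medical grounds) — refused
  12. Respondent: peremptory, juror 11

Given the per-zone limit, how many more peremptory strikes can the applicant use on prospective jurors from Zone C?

Applicant peremptories so far: #10, #12, #19 — 3 of 4 used, 1 left overall.
Against Zone C: none yet — per-zone cap 2 leaves 2.
Binding limit: min(1, 2) = 1.

1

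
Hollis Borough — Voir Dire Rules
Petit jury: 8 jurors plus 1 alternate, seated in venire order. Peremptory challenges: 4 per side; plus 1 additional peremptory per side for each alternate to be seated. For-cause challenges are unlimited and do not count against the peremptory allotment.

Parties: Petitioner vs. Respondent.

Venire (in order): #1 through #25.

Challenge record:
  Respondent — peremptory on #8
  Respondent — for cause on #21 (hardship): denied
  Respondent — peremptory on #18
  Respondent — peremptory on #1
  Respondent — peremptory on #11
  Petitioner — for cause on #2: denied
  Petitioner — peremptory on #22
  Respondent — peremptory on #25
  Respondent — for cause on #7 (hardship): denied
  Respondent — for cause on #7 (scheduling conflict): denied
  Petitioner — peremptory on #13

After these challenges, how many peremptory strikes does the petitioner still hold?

3

Petitioner allotment: 4 base + 1 × 1 alternate = 5.
Petitioner peremptories used: #22, #13 — 2 (the for-cause on #2 doesn't count).
Remaining: 5 − 2 = 3.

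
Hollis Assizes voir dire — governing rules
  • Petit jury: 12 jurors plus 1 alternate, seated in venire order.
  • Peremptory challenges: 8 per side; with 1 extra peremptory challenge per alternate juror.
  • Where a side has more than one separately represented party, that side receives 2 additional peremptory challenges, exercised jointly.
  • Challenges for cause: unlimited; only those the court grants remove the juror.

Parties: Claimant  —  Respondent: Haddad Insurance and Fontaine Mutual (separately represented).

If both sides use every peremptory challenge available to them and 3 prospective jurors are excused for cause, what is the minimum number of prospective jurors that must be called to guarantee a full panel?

Seats to fill: 12 + 1 alternates = 13.
Peremptories — Claimant: 8 + 1×1 = 9; Respondent: 8 + 1×1 + 2 = 11; total 20.
For-cause removals: 3.
Minimum venire: 13 + 20 + 3 = 36.

36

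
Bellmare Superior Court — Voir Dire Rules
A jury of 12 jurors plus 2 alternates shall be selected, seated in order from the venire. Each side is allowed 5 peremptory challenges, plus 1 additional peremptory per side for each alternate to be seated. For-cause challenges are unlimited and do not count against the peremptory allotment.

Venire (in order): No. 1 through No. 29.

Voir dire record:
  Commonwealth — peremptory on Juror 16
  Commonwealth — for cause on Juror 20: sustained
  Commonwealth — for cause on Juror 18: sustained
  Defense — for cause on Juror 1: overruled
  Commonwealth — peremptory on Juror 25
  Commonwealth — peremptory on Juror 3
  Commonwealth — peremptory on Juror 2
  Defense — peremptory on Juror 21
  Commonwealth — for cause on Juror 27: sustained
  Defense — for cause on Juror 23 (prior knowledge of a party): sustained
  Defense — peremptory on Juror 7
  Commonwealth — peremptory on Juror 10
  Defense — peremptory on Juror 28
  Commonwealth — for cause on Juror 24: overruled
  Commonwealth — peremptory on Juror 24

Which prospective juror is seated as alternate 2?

22

Removed: #2, #3, #7, #10, #16, #18, #20, #21, #23, #24, #25, #27, #28. (#1 stays — for-cause denied.)
Seating in order: seats 1–12 → #1, #4, #5, #6, #8, #9, #11, #12, #13, #14, #15, #17; alternates → #19, #22.
So alternate 2 is #22.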